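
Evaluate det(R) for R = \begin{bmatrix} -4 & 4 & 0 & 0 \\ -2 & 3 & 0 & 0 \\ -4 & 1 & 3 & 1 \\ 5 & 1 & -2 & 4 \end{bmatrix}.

R is block lower-triangular with a 2×2 block and a 2×2 block on the diagonal, so its determinant equals the product of the determinants of the diagonal blocks.
det of the 2×2 block = -4
det of the 2×2 block = 14
det = (-4)·(14) = -56

det(R) = -56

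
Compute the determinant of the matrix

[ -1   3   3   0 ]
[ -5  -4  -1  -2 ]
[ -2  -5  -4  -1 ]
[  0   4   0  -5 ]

Expand along row 4 (it has 2 zeros):
  + (4) · M_42   where M_42 = det([-1 3 0; -5 -1 -2; -2 -4 -1]) = 4
  + (-5) · M_44   where M_44 = det([-1 3 3; -5 -4 -1; -2 -5 -4]) = -14
det = (+1)·(4)·(4) + (+1)·(-5)·(-14) = 86

The determinant is 86.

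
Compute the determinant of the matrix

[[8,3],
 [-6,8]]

82

det = 8·8 − 3·(-6) = 64 − (-18) = 82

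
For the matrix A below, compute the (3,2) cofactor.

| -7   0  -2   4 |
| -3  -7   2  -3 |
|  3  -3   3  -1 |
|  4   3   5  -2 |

Delete row 3 and column 2; the remaining 3×3 submatrix is [-7 -2 4; -3 2 -3; 4 5 -2].
Its determinant is -133.
The cofactor carries sign (−1)^(3+2) = −1, so C_{3,2} = −(-133) = 133.

133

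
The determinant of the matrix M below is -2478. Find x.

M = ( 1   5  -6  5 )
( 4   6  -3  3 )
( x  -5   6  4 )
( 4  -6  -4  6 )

Expanding along the row containing x, det(M) is linear in x: det(M) = (84)·x + (-2310).
Set (84)·x + (-2310) = -2478  ⇒  (84)·x = -168  ⇒  x = -2.

-2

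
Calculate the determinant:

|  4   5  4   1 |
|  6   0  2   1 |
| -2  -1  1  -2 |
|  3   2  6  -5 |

Expand along row 2 (it has 1 zero):
  − (6) · M_21   where M_21 = det([5 4 1; -1 1 -2; 2 6 -5]) = -9
  − (2) · M_23   where M_23 = det([4 5 1; -2 -1 -2; 3 2 -5]) = -45
  + (1) · M_24   where M_24 = det([4 5 4; -2 -1 1; 3 2 6]) = 39
det = (-1)·(6)·(-9) + (-1)·(2)·(-45) + (+1)·(1)·(39) = 183

183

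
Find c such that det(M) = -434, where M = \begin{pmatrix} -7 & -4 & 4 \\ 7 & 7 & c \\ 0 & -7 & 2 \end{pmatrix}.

Expanding along the row containing c, det(M) is linear in c: det(M) = (-49)·c + (-238).
Set (-49)·c + (-238) = -434  ⇒  (-49)·c = -196  ⇒  c = 4.

4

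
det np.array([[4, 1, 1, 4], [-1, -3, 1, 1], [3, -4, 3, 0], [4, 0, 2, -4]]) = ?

Expand along row 3 (it has 1 zero):
  + (3) · M_31   where M_31 = det([1 1 4; -3 1 1; 0 2 -4]) = -42
  − (-4) · M_32   where M_32 = det([4 1 4; -1 1 1; 4 2 -4]) = -48
  + (3) · M_33   where M_33 = det([4 1 4; -1 -3 1; 4 0 -4]) = 96
det = (+1)·(3)·(-42) + (-1)·(-4)·(-48) + (+1)·(3)·(96) = -30

The determinant is -30.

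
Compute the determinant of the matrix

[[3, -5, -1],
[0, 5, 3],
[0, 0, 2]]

The determinant is 30.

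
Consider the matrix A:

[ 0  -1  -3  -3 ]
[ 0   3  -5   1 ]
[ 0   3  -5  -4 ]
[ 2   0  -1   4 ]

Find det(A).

Expand along column 1 (it has 3 zeros):
  − (2) · M_41   where M_41 = det([-1 -3 -3; 3 -5 1; 3 -5 -4]) = -70
det = (-1)·(2)·(-70) = 140

det(A) = 140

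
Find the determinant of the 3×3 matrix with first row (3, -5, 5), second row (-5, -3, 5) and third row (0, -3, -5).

Expand along column 1:
  + 3 · |-3 5; -3 -5| = 3·(15 − (-15)) = 90
  − (-5) · |-5 5; -3 -5| = −(-5)·(25 − (-15)) = 200
Sum: (90) + (200) = 290

290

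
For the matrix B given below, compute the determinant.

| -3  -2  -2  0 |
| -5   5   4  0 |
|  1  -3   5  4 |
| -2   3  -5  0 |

Expand along column 4 (it has 3 zeros):
  − (4) · M_34   where M_34 = det([-3 -2 -2; -5 5 4; -2 3 -5]) = 187
det = (-1)·(4)·(187) = -748

det(B) = -748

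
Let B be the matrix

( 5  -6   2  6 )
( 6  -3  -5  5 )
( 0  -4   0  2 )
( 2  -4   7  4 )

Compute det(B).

Expand along row 3 (it has 2 zeros):
  − (-4) · M_32   where M_32 = det([5 2 6; 6 -5 5; 2 7 4]) = 9
  − (2) · M_34   where M_34 = det([5 -6 2; 6 -3 -5; 2 -4 7]) = 71
det = (-1)·(-4)·(9) + (-1)·(2)·(71) = -106

|B| = -106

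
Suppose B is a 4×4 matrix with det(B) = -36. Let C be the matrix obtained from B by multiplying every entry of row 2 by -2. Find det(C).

Scaling one row by -2 multiplies the determinant by -2.
det(C) = (-2)·(-36) = 72

72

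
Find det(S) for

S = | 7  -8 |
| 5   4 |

det(S) = 68

det(S) = 7·4 − (-8)·5 = 28 − (-40) = 68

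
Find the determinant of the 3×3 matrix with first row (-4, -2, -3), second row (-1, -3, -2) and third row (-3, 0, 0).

15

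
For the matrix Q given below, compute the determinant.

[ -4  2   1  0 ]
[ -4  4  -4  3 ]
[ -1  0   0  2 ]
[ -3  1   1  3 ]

23

Expand along row 3 (it has 2 zeros):
  + (-1) · M_31   where M_31 = det([2 1 0; 4 -4 3; 1 1 3]) = -39
  − (2) · M_34   where M_34 = det([-4 2 1; -4 4 -4; -3 1 1]) = 8
det = (+1)·(-1)·(-39) + (-1)·(2)·(8) = 23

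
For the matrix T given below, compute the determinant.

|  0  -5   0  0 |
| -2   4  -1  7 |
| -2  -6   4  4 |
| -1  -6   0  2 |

|T| = 60

Expand along row 1 (it has 3 zeros):
  − (-5) · M_12   where M_12 = det([-2 -1 7; -2 4 4; -1 0 2]) = 12
det = (-1)·(-5)·(12) = 60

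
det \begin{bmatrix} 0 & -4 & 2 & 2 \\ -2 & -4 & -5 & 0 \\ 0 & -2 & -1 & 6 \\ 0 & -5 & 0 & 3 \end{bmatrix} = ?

Expand along column 1 (it has 3 zeros):
  − (-2) · M_21   where M_21 = det([-4 2 2; -2 -1 6; -5 0 3]) = -46
det = (-1)·(-2)·(-46) = -92

The determinant is -92.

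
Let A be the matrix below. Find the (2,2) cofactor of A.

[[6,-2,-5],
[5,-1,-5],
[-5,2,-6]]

Delete row 2 and column 2; the remaining 2×2 submatrix is [6 -5; -5 -6].
Its determinant is 6·(-6) − (-5)·(-5) = -61.
The cofactor carries sign (−1)^(2+2) = +1, so C_{2,2} = +(-61) = -61.

-61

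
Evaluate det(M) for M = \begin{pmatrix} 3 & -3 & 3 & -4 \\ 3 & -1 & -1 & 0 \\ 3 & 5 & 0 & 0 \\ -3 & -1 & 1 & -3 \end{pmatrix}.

Expand along row 3 (it has 2 zeros):
  + (3) · M_31   where M_31 = det([-3 3 -4; -1 -1 0; -1 1 -3]) = -10
  − (5) · M_32   where M_32 = det([3 3 -4; 3 -1 0; -3 1 -3]) = 36
det = (+1)·(3)·(-10) + (-1)·(5)·(36) = -210

det(M) = -210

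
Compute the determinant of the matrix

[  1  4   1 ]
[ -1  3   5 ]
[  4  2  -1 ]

The determinant is 49.

Expand along row 1:
  + 1 · |3 5; 2 -1| = 1·(-3 − 10) = -13
  − 4 · |-1 5; 4 -1| = −4·(1 − 20) = 76
  + 1 · |-1 3; 4 2| = 1·(-2 − 12) = -14
Sum: (-13) + (76) + (-14) = 49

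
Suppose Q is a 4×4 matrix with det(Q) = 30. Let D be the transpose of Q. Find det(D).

det(Qᵀ) = det(Q).
det(D) = (1)·(30) = 30

The determinant is 30.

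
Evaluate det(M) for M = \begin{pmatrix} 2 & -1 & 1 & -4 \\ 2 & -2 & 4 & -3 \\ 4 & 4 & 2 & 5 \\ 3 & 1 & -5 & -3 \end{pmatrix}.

|M| = -160

Expand along row 1:
  + (2) · M_11   where M_11 = det([-2 4 -3; 4 2 5; 1 -5 -3]) = 96
  − (-1) · M_12   where M_12 = det([2 4 -3; 4 2 5; 3 -5 -3]) = 224
  + (1) · M_13   where M_13 = det([2 -2 -3; 4 4 5; 3 1 -3]) = -64
  − (-4) · M_14   where M_14 = det([2 -2 4; 4 4 2; 3 1 -5]) = -128
det = (+1)·(2)·(96) + (-1)·(-1)·(224) + (+1)·(1)·(-64) + (-1)·(-4)·(-128) = -160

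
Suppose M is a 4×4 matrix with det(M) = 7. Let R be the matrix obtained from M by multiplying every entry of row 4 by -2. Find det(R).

Scaling one row by -2 multiplies the determinant by -2.
det(R) = (-2)·(7) = -14

The determinant is -14.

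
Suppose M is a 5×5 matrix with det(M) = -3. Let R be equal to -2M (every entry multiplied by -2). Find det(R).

The determinant is 96.

For a 5×5 matrix, det(-2M) = (-2)^5·det(M) = -32·det(M).
det(R) = (-32)·(-3) = 96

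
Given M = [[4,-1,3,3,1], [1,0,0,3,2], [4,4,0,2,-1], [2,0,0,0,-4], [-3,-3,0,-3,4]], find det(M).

det(M) = -378

Expand along column 3 (it has 4 zeros):
  + (3) · M_13   where M_13 = det([1 0 3 2; 4 4 2 -1; 2 0 0 -4; -3 -3 -3 4]) = -126
det = (+1)·(3)·(-126) = -378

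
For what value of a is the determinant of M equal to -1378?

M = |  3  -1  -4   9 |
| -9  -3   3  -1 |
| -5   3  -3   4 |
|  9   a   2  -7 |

Expanding along the row containing a, det(M) is linear in a: det(M) = (241)·a + (-173).
Set (241)·a + (-173) = -1378  ⇒  (241)·a = -1205  ⇒  a = -5.

a = -5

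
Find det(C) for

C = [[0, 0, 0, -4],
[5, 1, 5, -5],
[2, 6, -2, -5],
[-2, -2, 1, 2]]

208

Expand along row 1 (it has 3 zeros):
  − (-4) · M_14   where M_14 = det([5 1 5; 2 6 -2; -2 -2 1]) = 52
det = (-1)·(-4)·(52) = 208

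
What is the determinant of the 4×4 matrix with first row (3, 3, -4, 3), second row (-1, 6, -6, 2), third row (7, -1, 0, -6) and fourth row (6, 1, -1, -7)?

137

Expand along row 3 (it has 1 zero):
  + (7) · M_31   where M_31 = det([3 -4 3; 6 -6 2; 1 -1 -7]) = -44
  − (-1) · M_32   where M_32 = det([3 -4 3; -1 -6 2; 6 -1 -7]) = 223
  − (-6) · M_34   where M_34 = det([3 3 -4; -1 6 -6; 6 1 -1]) = 37
det = (+1)·(7)·(-44) + (-1)·(-1)·(223) + (-1)·(-6)·(37) = 137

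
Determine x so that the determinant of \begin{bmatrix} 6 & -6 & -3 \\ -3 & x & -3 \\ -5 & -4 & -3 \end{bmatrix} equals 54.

Expanding along the column containing x, det(B) is linear in x: det(B) = (-33)·x + (-144).
Set (-33)·x + (-144) = 54  ⇒  (-33)·x = 198  ⇒  x = -6.

x = -6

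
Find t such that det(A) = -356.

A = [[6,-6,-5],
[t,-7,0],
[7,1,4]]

3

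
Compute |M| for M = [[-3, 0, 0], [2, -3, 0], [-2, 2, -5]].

The determinant is -45.

M is lower triangular, so det(M) is the product of the diagonal entries:
det = (-3) · (-3) · (-5) = -45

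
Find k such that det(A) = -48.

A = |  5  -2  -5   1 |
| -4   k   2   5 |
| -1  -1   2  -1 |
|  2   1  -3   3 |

Expanding along the column containing k, det(A) is linear in k: det(A) = (9)·k + (-48).
Set (9)·k + (-48) = -48  ⇒  (9)·k = 0  ⇒  k = 0.

0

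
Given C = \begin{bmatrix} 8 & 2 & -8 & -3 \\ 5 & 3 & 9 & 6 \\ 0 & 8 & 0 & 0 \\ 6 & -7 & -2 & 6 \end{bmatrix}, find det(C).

Expand along row 3 (it has 3 zeros):
  − (8) · M_32   where M_32 = det([8 -8 -3; 5 9 6; 6 -2 6]) = 672
det = (-1)·(8)·(672) = -5376

|C| = -5376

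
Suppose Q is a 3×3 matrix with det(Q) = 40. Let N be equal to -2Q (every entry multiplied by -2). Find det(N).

|N| = -320

For a 3×3 matrix, det(-2Q) = (-2)^3·det(Q) = -8·det(Q).
det(N) = (-8)·(40) = -320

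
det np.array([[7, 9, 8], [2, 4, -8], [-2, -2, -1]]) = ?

54

Expand along row 1:
  + 7 · |4 -8; -2 -1| = 7·(-4 − 16) = -140
  − 9 · |2 -8; -2 -1| = −9·(-2 − 16) = 162
  + 8 · |2 4; -2 -2| = 8·(-4 − (-8)) = 32
Sum: (-140) + (162) + (32) = 54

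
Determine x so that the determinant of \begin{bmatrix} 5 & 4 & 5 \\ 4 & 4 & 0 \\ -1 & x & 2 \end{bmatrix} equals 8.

Expanding along the column containing x, det(B) is linear in x: det(B) = (20)·x + (28).
Set (20)·x + (28) = 8  ⇒  (20)·x = -20  ⇒  x = -1.

-1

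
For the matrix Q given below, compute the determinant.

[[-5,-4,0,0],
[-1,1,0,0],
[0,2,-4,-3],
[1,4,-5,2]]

det(Q) = 207

Q is block lower-triangular with a 2×2 block and a 2×2 block on the diagonal, so its determinant equals the product of the determinants of the diagonal blocks.
det of the 2×2 block = -9
det of the 2×2 block = -23
det = (-9)·(-23) = 207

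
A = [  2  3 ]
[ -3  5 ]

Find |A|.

19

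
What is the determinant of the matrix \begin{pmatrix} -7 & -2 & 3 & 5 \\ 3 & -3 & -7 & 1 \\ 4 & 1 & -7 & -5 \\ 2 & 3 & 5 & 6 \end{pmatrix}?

-1151

Expand along row 1:
  + (-7) · M_11   where M_11 = det([-3 -7 1; 1 -7 -5; 3 5 6]) = 224
  − (-2) · M_12   where M_12 = det([3 -7 1; 4 -7 -5; 2 5 6]) = 221
  + (3) · M_13   where M_13 = det([3 -3 1; 4 1 -5; 2 3 6]) = 175
  − (5) · M_14   where M_14 = det([3 -3 -7; 4 1 -7; 2 3 5]) = 110
det = (+1)·(-7)·(224) + (-1)·(-2)·(221) + (+1)·(3)·(175) + (-1)·(5)·(110) = -1151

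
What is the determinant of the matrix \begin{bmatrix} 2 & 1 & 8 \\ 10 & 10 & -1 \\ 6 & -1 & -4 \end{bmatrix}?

Expand along row 1:
  + 2 · |10 -1; -1 -4| = 2·(-40 − 1) = -82
  − 1 · |10 -1; 6 -4| = −1·(-40 − (-6)) = 34
  + 8 · |10 10; 6 -1| = 8·(-10 − 60) = -560
Sum: (-82) + (34) + (-560) = -608

-608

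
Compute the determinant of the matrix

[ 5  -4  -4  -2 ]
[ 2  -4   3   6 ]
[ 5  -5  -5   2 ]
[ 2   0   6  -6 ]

The determinant is 126.

Expand along row 4 (it has 1 zero):
  − (2) · M_41   where M_41 = det([-4 -4 -2; -4 3 6; -5 -5 2]) = -126
  − (6) · M_43   where M_43 = det([5 -4 -2; 2 -4 6; 5 -5 2]) = -14
  + (-6) · M_44   where M_44 = det([5 -4 -4; 2 -4 3; 5 -5 -5]) = 35
det = (-1)·(2)·(-126) + (-1)·(6)·(-14) + (+1)·(-6)·(35) = 126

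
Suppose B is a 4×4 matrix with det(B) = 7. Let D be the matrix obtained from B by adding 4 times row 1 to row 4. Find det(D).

7

Adding a multiple of one row to another leaves the determinant unchanged.
det(D) = (1)·(7) = 7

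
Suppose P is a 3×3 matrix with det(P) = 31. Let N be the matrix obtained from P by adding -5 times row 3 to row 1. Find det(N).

Adding a multiple of one row to another leaves the determinant unchanged.
det(N) = (1)·(31) = 31

31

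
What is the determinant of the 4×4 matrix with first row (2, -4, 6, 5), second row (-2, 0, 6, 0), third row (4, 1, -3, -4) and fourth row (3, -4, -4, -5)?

1114

Expand along row 2 (it has 2 zeros):
  − (-2) · M_21   where M_21 = det([-4 6 5; 1 -3 -4; -4 -4 -5]) = 50
  − (6) · M_23   where M_23 = det([2 -4 5; 4 1 -4; 3 -4 -5]) = -169
det = (-1)·(-2)·(50) + (-1)·(6)·(-169) = 1114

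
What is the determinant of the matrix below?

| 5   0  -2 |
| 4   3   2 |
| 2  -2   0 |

Expand along column 2:
  + 3 · |5 -2; 2 0| = 3·(0 − (-4)) = 12
  − (-2) · |5 -2; 4 2| = −(-2)·(10 − (-8)) = 36
Sum: (12) + (36) = 48

48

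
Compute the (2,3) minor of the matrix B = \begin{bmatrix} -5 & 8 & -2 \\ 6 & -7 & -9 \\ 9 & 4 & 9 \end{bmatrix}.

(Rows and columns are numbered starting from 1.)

Delete row 2 and column 3; the remaining 2×2 submatrix is [-5 8; 9 4].
Its determinant is (-5)·4 − 8·9 = -92.

-92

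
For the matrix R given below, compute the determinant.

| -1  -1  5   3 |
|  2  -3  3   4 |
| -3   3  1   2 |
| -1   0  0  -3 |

28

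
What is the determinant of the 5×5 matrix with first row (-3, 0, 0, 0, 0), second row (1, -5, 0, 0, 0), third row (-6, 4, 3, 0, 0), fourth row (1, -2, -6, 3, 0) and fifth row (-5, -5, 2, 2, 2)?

270

The matrix is lower triangular, so the determinant is the product of the diagonal entries:
det = (-3) · (-5) · (3) · (3) · (2) = 270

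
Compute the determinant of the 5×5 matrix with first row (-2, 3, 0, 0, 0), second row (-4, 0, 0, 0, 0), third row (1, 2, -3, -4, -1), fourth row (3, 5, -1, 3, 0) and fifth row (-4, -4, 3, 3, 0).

The matrix is block lower-triangular with a 2×2 block and a 3×3 block on the diagonal, so its determinant equals the product of the determinants of the diagonal blocks.
det of the 2×2 block = 12
det of the 3×3 block = 12
det = (12)·(12) = 144

144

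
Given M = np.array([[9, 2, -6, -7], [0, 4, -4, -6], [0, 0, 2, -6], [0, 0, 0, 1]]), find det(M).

72

M is upper triangular, so det(M) is the product of the diagonal entries:
det = (9) · (4) · (2) · (1) = 72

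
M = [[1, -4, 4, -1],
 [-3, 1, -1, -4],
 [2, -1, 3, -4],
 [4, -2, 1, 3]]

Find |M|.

Expand along row 1:
  + (1) · M_11   where M_11 = det([1 -1 -4; -1 3 -4; -2 1 3]) = -18
  − (-4) · M_12   where M_12 = det([-3 -1 -4; 2 3 -4; 4 1 3]) = 23
  + (4) · M_13   where M_13 = det([-3 1 -4; 2 -1 -4; 4 -2 3]) = 11
  − (-1) · M_14   where M_14 = det([-3 1 -1; 2 -1 3; 4 -2 1]) = -5
det = (+1)·(1)·(-18) + (-1)·(-4)·(23) + (+1)·(4)·(11) + (-1)·(-1)·(-5) = 113

|M| = 113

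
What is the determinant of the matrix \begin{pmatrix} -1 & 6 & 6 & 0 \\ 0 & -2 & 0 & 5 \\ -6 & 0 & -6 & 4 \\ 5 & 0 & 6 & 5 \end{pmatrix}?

Expand along row 2 (it has 2 zeros):
  + (-2) · M_22   where M_22 = det([-1 6 0; -6 -6 4; 5 6 5]) = 354
  + (5) · M_24   where M_24 = det([-1 6 6; -6 0 -6; 5 0 6]) = 36
det = (+1)·(-2)·(354) + (+1)·(5)·(36) = -528

-528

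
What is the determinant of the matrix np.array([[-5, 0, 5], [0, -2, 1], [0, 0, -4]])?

-40

The matrix is upper triangular, so the determinant is the product of the diagonal entries:
det = (-5) · (-2) · (-4) = -40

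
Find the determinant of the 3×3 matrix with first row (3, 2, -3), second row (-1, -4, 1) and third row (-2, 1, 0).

20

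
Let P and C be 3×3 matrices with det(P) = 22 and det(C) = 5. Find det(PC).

110

det(PC) = det(P)·det(C) = (22)·(5) = 110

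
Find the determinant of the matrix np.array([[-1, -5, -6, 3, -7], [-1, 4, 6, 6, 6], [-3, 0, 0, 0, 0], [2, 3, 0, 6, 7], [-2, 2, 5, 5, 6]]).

2250

Expand along row 3 (it has 4 zeros):
  + (-3) · M_31   where M_31 = det([-5 -6 3 -7; 4 6 6 6; 3 0 6 7; 2 5 5 6]) = -750
det = (+1)·(-3)·(-750) = 2250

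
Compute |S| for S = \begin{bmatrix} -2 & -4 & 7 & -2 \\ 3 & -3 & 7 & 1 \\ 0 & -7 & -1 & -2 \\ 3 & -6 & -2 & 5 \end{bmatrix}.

-1346

Expand along row 3 (it has 1 zero):
  − (-7) · M_32   where M_32 = det([-2 7 -2; 3 7 1; 3 -2 5]) = -104
  + (-1) · M_33   where M_33 = det([-2 -4 -2; 3 -3 1; 3 -6 5]) = 84
  − (-2) · M_34   where M_34 = det([-2 -4 7; 3 -3 7; 3 -6 -2]) = -267
det = (-1)·(-7)·(-104) + (+1)·(-1)·(84) + (-1)·(-2)·(-267) = -1346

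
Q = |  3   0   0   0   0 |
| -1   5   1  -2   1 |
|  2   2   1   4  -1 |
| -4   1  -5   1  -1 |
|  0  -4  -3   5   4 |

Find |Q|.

Expand along row 1 (it has 4 zeros):
  + (3) · M_11   where M_11 = det([5 1 -2 1; 2 1 4 -1; 1 -5 1 -1; -4 -3 5 4]) = 797
det = (+1)·(3)·(797) = 2391

The determinant is 2391.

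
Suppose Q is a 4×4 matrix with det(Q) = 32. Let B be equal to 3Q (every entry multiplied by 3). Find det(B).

For a 4×4 matrix, det(3Q) = 3^4·det(Q) = 81·det(Q).
det(B) = (81)·(32) = 2592

det(B) = 2592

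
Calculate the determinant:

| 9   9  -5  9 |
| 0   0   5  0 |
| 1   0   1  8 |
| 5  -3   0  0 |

-2745

Expand along row 2 (it has 3 zeros):
  − (5) · M_23   where M_23 = det([9 9 9; 1 0 8; 5 -3 0]) = 549
det = (-1)·(5)·(549) = -2745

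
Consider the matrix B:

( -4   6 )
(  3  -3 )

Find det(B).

det(B) = (-4)·(-3) − 6·3 = 12 − 18 = -6

The determinant is -6.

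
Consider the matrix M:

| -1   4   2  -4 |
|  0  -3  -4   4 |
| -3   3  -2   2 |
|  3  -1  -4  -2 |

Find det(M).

det(M) = 84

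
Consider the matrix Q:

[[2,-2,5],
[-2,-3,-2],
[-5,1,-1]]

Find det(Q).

-91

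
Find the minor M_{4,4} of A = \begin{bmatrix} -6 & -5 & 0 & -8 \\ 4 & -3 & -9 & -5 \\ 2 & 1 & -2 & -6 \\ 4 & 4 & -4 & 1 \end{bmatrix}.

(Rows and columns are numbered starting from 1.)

-40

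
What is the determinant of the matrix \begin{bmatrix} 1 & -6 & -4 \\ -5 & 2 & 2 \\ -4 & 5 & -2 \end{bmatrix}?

Expand along row 1:
  + 1 · |2 2; 5 -2| = 1·(-4 − 10) = -14
  − (-6) · |-5 2; -4 -2| = −(-6)·(10 − (-8)) = 108
  + (-4) · |-5 2; -4 5| = (-4)·(-25 − (-8)) = 68
Sum: (-14) + (108) + (68) = 162

162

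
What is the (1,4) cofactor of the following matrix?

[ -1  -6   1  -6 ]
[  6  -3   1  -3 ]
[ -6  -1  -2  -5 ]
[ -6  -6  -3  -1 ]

Delete row 1 and column 4; the remaining 3×3 submatrix is [6 -3 1; -6 -1 -2; -6 -6 -3].
Its determinant is -6.
The cofactor carries sign (−1)^(1+4) = −1, so C_{1,4} = −(-6) = 6.

The cofactor is 6.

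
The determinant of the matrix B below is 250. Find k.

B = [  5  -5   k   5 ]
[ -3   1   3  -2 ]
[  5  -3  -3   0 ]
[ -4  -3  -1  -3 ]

Expanding along the column containing k, det(B) is linear in k: det(B) = (42)·k + (460).
Set (42)·k + (460) = 250  ⇒  (42)·k = -210  ⇒  k = -5.

-5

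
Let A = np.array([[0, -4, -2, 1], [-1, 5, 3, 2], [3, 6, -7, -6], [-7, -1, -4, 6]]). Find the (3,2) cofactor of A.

Delete row 3 and column 2; the remaining 3×3 submatrix is [0 -2 1; -1 3 2; -7 -4 6].
Its determinant is 41.
The cofactor carries sign (−1)^(3+2) = −1, so C_{3,2} = −(41) = -41.

-41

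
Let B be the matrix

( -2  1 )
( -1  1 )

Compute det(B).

det(B) = -1

det(B) = (-2)·1 − 1·(-1) = -2 − (-1) = -1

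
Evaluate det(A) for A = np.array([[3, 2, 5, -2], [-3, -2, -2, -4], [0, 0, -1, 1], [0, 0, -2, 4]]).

The determinant is 0.

A is block upper-triangular with a 2×2 block and a 2×2 block on the diagonal, so its determinant equals the product of the determinants of the diagonal blocks.
det of the 2×2 block = 0
det of the 2×2 block = -2
det = (0)·(-2) = 0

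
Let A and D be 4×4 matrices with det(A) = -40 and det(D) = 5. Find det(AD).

det(AD) = det(A)·det(D) = (-40)·(5) = -200

|AD| = -200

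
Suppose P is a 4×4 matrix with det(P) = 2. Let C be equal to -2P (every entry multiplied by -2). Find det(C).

|C| = 32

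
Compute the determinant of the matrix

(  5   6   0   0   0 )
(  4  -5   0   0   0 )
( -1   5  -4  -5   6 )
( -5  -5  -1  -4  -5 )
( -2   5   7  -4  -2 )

The matrix is block lower-triangular with a 2×2 block and a 3×3 block on the diagonal, so its determinant equals the product of the determinants of the diagonal blocks.
det of the 2×2 block = -49
det of the 3×3 block = 425
det = (-49)·(425) = -20825

-20825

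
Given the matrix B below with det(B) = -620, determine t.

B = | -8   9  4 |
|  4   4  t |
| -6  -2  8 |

Expanding along the row containing t, det(B) is linear in t: det(B) = (-70)·t + (-480).
Set (-70)·t + (-480) = -620  ⇒  (-70)·t = -140  ⇒  t = 2.

t = 2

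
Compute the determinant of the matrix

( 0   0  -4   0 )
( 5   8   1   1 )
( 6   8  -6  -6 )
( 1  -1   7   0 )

Expand along row 1 (it has 3 zeros):
  + (-4) · M_13   where M_13 = det([5 8 1; 6 8 -6; 1 -1 0]) = -92
det = (+1)·(-4)·(-92) = 368

368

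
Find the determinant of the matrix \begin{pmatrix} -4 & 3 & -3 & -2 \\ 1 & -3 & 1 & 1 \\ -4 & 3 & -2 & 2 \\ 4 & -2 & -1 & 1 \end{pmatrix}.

133

Expand along row 1:
  + (-4) · M_11   where M_11 = det([-3 1 1; 3 -2 2; -2 -1 1]) = -14
  − (3) · M_12   where M_12 = det([1 1 1; -4 -2 2; 4 -1 1]) = 24
  + (-3) · M_13   where M_13 = det([1 -3 1; -4 3 2; 4 -2 1]) = -33
  − (-2) · M_14   where M_14 = det([1 -3 1; -4 3 -2; 4 -2 -1]) = 25
det = (+1)·(-4)·(-14) + (-1)·(3)·(24) + (+1)·(-3)·(-33) + (-1)·(-2)·(25) = 133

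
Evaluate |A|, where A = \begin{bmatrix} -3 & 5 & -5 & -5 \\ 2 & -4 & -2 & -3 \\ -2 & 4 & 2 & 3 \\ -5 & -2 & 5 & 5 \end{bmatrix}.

Expand along row 1:
  + (-3) · M_11   where M_11 = det([-4 -2 -3; 4 2 3; -2 5 5]) = 0
  − (5) · M_12   where M_12 = det([2 -2 -3; -2 2 3; -5 5 5]) = 0
  + (-5) · M_13   where M_13 = det([2 -4 -3; -2 4 3; -5 -2 5]) = 0
  − (-5) · M_14   where M_14 = det([2 -4 -2; -2 4 2; -5 -2 5]) = 0
det = (+1)·(-3)·(0) + (-1)·(5)·(0) + (+1)·(-5)·(0) + (-1)·(-5)·(0) = 0

0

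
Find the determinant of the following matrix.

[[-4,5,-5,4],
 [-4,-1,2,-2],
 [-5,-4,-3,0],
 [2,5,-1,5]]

The determinant is -557.

Expand along row 3 (it has 1 zero):
  + (-5) · M_31   where M_31 = det([5 -5 4; -1 2 -2; 5 -1 5]) = 29
  − (-4) · M_32   where M_32 = det([-4 -5 4; -4 2 -2; 2 -1 5]) = -112
  + (-3) · M_33   where M_33 = det([-4 5 4; -4 -1 -2; 2 5 5]) = -12
det = (+1)·(-5)·(29) + (-1)·(-4)·(-112) + (+1)·(-3)·(-12) = -557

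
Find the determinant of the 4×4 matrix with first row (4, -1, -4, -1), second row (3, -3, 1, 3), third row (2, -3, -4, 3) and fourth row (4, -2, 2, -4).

Expand along row 1:
  + (4) · M_11   where M_11 = det([-3 1 3; -3 -4 3; -2 2 -4]) = -90
  − (-1) · M_12   where M_12 = det([3 1 3; 2 -4 3; 4 2 -4]) = 110
  + (-4) · M_13   where M_13 = det([3 -3 3; 2 -3 3; 4 -2 -4]) = 18
  − (-1) · M_14   where M_14 = det([3 -3 1; 2 -3 -4; 4 -2 2]) = 26
det = (+1)·(4)·(-90) + (-1)·(-1)·(110) + (+1)·(-4)·(18) + (-1)·(-1)·(26) = -296

-296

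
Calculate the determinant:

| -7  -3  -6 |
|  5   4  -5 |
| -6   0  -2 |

-208

Expand along column 2:
  − (-3) · |5 -5; -6 -2| = −(-3)·(-10 − 30) = -120
  + 4 · |-7 -6; -6 -2| = 4·(14 − 36) = -88
Sum: (-120) + (-88) = -208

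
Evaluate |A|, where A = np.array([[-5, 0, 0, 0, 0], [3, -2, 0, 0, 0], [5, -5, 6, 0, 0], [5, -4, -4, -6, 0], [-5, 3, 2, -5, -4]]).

The determinant is 1440.

A is lower triangular, so det(A) is the product of the diagonal entries:
det = (-5) · (-2) · (6) · (-6) · (-4) = 1440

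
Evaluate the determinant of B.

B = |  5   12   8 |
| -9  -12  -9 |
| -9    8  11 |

det(B) = 420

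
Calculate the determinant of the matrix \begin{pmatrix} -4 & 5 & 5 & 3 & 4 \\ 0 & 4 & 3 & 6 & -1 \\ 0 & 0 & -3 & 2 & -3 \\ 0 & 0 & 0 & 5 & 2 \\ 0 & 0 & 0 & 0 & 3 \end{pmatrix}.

The matrix is upper triangular, so the determinant is the product of the diagonal entries:
det = (-4) · (4) · (-3) · (5) · (3) = 720

720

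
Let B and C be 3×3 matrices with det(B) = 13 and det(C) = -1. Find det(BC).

|BC| = -13

det(BC) = det(B)·det(C) = (13)·(-1) = -13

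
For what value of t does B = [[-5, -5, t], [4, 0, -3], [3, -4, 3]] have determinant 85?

Expanding along the row containing t, det(B) is linear in t: det(B) = (-16)·t + (165).
Set (-16)·t + (165) = 85  ⇒  (-16)·t = -80  ⇒  t = 5.

t = 5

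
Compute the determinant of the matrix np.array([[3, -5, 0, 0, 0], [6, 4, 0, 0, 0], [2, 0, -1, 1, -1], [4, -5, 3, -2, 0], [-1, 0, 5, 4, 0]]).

-924

The matrix is block lower-triangular with a 2×2 block and a 3×3 block on the diagonal, so its determinant equals the product of the determinants of the diagonal blocks.
det of the 2×2 block = 42
det of the 3×3 block = -22
det = (42)·(-22) = -924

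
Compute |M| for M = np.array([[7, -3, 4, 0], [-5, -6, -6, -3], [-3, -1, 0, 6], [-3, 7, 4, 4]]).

1088

Expand along row 1 (it has 1 zero):
  + (7) · M_11   where M_11 = det([-6 -6 -3; -1 0 6; 7 4 4]) = -120
  − (-3) · M_12   where M_12 = det([-5 -6 -3; -3 0 6; -3 4 4]) = 192
  + (4) · M_13   where M_13 = det([-5 -6 -3; -3 -1 6; -3 7 4]) = 338
det = (+1)·(7)·(-120) + (-1)·(-3)·(192) + (+1)·(4)·(338) = 1088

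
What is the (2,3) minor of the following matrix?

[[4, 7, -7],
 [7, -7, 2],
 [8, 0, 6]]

-56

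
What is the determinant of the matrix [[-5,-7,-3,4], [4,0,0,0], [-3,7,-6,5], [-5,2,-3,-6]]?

Expand along row 2 (it has 3 zeros):
  − (4) · M_21   where M_21 = det([-7 -3 4; 7 -6 5; 2 -3 -6]) = -549
det = (-1)·(4)·(-549) = 2196

2196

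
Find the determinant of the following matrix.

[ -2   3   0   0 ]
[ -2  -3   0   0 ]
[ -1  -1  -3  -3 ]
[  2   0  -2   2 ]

The matrix is block lower-triangular with a 2×2 block and a 2×2 block on the diagonal, so its determinant equals the product of the determinants of the diagonal blocks.
det of the 2×2 block = 12
det of the 2×2 block = -12
det = (12)·(-12) = -144

The determinant is -144.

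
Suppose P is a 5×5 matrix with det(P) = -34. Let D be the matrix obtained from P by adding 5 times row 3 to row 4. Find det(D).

Adding a multiple of one row to another leaves the determinant unchanged.
det(D) = (1)·(-34) = -34

|D| = -34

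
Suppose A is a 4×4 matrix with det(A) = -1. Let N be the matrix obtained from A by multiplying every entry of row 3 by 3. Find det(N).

-3

Scaling one row by 3 multiplies the determinant by 3.
det(N) = (3)·(-1) = -3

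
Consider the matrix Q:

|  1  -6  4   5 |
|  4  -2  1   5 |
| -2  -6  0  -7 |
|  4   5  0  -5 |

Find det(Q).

Expand along column 3 (it has 2 zeros):
  + (4) · M_13   where M_13 = det([4 -2 5; -2 -6 -7; 4 5 -5]) = 406
  − (1) · M_23   where M_23 = det([1 -6 5; -2 -6 -7; 4 5 -5]) = 363
det = (+1)·(4)·(406) + (-1)·(1)·(363) = 1261

1261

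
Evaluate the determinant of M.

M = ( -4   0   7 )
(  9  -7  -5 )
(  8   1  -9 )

Expand along column 2:
  + (-7) · |-4 7; 8 -9| = (-7)·(36 − 56) = 140
  − 1 · |-4 7; 9 -5| = −1·(20 − 63) = 43
Sum: (140) + (43) = 183

det(M) = 183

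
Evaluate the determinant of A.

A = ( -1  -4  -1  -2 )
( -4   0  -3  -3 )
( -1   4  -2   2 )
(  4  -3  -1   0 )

Expand along row 2 (it has 1 zero):
  − (-4) · M_21   where M_21 = det([-4 -1 -2; 4 -2 2; -3 -1 0]) = 18
  − (-3) · M_23   where M_23 = det([-1 -4 -2; -1 4 2; 4 -3 0]) = -12
  + (-3) · M_24   where M_24 = det([-1 -4 -1; -1 4 -2; 4 -3 -1]) = 59
det = (-1)·(-4)·(18) + (-1)·(-3)·(-12) + (+1)·(-3)·(59) = -141

-141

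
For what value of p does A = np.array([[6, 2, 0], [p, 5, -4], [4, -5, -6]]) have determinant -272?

Expanding along the row containing p, det(A) is linear in p: det(A) = (12)·p + (-332).
Set (12)·p + (-332) = -272  ⇒  (12)·p = 60  ⇒  p = 5.

5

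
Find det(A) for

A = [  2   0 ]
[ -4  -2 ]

-4

det(A) = 2·(-2) − 0·(-4) = -4 − 0 = -4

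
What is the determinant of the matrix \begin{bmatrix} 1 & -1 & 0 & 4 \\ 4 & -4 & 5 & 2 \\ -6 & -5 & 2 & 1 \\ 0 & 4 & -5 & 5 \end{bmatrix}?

Expand along row 1 (it has 1 zero):
  + (1) · M_11   where M_11 = det([-4 5 2; -5 2 1; 4 -5 5]) = 119
  − (-1) · M_12   where M_12 = det([4 5 2; -6 2 1; 0 -5 5]) = 270
  − (4) · M_14   where M_14 = det([4 -4 5; -6 -5 2; 0 4 -5]) = 68
det = (+1)·(1)·(119) + (-1)·(-1)·(270) + (-1)·(4)·(68) = 117

117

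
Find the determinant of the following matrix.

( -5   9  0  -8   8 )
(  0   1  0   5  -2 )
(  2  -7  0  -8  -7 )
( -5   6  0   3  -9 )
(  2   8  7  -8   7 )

-4977

Expand along column 3 (it has 4 zeros):
  + (7) · M_53   where M_53 = det([-5 9 -8 8; 0 1 5 -2; 2 -7 -8 -7; -5 6 3 -9]) = -711
det = (+1)·(7)·(-711) = -4977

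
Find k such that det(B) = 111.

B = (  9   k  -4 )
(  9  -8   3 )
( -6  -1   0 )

Expanding along the row containing k, det(B) is linear in k: det(B) = (-18)·k + (255).
Set (-18)·k + (255) = 111  ⇒  (-18)·k = -144  ⇒  k = 8.

8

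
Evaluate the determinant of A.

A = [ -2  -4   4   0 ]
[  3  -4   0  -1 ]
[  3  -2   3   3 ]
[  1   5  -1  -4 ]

-574

Expand along row 1 (it has 1 zero):
  + (-2) · M_11   where M_11 = det([-4 0 -1; -2 3 3; 5 -1 -4]) = 49
  − (-4) · M_12   where M_12 = det([3 0 -1; 3 3 3; 1 -1 -4]) = -21
  + (4) · M_13   where M_13 = det([3 -4 -1; 3 -2 3; 1 5 -4]) = -98
det = (+1)·(-2)·(49) + (-1)·(-4)·(-21) + (+1)·(4)·(-98) = -574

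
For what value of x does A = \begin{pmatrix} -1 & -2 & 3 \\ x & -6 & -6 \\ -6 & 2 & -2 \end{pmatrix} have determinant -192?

x = 6

Expanding along the row containing x, det(A) is linear in x: det(A) = (2)·x + (-204).
Set (2)·x + (-204) = -192  ⇒  (2)·x = 12  ⇒  x = 6.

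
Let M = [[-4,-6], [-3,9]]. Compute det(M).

-54

det(M) = (-4)·9 − (-6)·(-3) = -36 − 18 = -54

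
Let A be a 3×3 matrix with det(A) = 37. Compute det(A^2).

1369

det(A^2) = (det A)^2 = (37)^2 = 1369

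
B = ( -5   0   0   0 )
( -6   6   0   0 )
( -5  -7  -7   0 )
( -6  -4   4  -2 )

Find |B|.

B is lower triangular, so det(B) is the product of the diagonal entries:
det = (-5) · (6) · (-7) · (-2) = -420

The determinant is -420.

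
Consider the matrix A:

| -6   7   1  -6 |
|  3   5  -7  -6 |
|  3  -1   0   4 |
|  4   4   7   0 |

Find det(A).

2022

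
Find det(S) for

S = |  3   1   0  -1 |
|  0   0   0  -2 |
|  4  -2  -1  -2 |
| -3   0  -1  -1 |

The determinant is -26.

Expand along row 2 (it has 3 zeros):
  + (-2) · M_24   where M_24 = det([3 1 0; 4 -2 -1; -3 0 -1]) = 13
det = (+1)·(-2)·(13) = -26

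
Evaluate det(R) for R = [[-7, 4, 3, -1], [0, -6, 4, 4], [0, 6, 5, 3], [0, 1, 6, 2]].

Expand along column 1 (it has 3 zeros):
  + (-7) · M_11   where M_11 = det([-6 4 4; 6 5 3; 1 6 2]) = 136
det = (+1)·(-7)·(136) = -952

The determinant is -952.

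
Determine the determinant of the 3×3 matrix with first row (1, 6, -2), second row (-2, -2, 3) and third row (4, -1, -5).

The determinant is 5.

Expand along row 1:
  + 1 · |-2 3; -1 -5| = 1·(10 − (-3)) = 13
  − 6 · |-2 3; 4 -5| = −6·(10 − 12) = 12
  + (-2) · |-2 -2; 4 -1| = (-2)·(2 − (-8)) = -20
Sum: (13) + (12) + (-20) = 5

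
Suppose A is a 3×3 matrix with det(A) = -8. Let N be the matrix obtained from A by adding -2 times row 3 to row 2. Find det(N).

Adding a multiple of one row to another leaves the determinant unchanged.
det(N) = (1)·(-8) = -8

det(N) = -8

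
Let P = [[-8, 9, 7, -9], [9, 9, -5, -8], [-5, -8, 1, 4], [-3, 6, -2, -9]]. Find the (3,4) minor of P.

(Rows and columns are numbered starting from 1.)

Delete row 3 and column 4; the remaining 3×3 submatrix is [-8 9 7; 9 9 -5; -3 6 -2].
Its determinant is 768.

768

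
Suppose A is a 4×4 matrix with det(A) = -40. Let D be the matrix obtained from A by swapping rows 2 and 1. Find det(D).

Swapping two rows multiplies the determinant by −1.
det(D) = (-1)·(-40) = 40

40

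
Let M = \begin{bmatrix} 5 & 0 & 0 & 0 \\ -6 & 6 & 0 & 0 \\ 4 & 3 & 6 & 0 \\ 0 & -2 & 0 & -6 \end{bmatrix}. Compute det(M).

|M| = -1080

M is lower triangular, so det(M) is the product of the diagonal entries:
det = (5) · (6) · (6) · (-6) = -1080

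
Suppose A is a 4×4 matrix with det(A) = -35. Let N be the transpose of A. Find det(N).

det(Aᵀ) = det(A).
det(N) = (1)·(-35) = -35

The determinant is -35.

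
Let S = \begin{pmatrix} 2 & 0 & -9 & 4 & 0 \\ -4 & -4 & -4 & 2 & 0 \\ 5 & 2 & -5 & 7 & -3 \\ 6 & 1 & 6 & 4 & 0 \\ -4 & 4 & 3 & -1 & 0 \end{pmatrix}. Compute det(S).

Expand along column 5 (it has 4 zeros):
  + (-3) · M_35   where M_35 = det([2 0 -9 4; -4 -4 -4 2; 6 1 6 4; -4 4 3 -1]) = -2112
det = (+1)·(-3)·(-2112) = 6336

6336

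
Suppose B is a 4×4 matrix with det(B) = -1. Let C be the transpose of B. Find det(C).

The determinant is -1.

det(Bᵀ) = det(B).
det(C) = (1)·(-1) = -1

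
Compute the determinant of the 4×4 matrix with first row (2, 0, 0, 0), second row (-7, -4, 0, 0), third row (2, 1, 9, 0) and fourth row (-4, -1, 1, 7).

The matrix is lower triangular, so the determinant is the product of the diagonal entries:
det = (2) · (-4) · (9) · (7) = -504

-504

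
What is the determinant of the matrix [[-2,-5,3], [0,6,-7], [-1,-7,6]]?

Expand along column 1:
  + (-2) · |6 -7; -7 6| = (-2)·(36 − 49) = 26
  + (-1) · |-5 3; 6 -7| = (-1)·(35 − 18) = -17
Sum: (26) + (-17) = 9

9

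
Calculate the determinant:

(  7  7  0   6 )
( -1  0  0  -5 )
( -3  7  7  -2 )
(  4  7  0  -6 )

Expand along column 3 (it has 3 zeros):
  + (7) · M_33   where M_33 = det([7 7 6; -1 0 -5; 4 7 -6]) = 21
det = (+1)·(7)·(21) = 147

147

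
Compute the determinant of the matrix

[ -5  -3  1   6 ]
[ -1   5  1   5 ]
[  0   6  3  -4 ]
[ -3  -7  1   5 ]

-554

Expand along row 3 (it has 1 zero):
  − (6) · M_32   where M_32 = det([-5 1 6; -1 1 5; -3 1 5]) = 2
  + (3) · M_33   where M_33 = det([-5 -3 6; -1 5 5; -3 -7 5]) = -138
  − (-4) · M_34   where M_34 = det([-5 -3 1; -1 5 1; -3 -7 1]) = -32
det = (-1)·(6)·(2) + (+1)·(3)·(-138) + (-1)·(-4)·(-32) = -554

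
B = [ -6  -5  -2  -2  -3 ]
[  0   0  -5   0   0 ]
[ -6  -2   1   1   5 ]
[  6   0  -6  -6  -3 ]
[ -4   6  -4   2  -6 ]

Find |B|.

det(B) = -11760

Expand along row 2 (it has 4 zeros):
  − (-5) · M_23   where M_23 = det([-6 -5 -2 -3; -6 -2 1 5; 6 0 -6 -3; -4 6 2 -6]) = -2352
det = (-1)·(-5)·(-2352) = -11760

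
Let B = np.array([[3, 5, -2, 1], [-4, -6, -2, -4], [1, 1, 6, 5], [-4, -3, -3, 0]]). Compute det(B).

Expand along row 4 (it has 1 zero):
  − (-4) · M_41   where M_41 = det([5 -2 1; -6 -2 -4; 1 6 5]) = -16
  + (-3) · M_42   where M_42 = det([3 -2 1; -4 -2 -4; 1 6 5]) = -12
  − (-3) · M_43   where M_43 = det([3 5 1; -4 -6 -4; 1 1 5]) = 4
det = (-1)·(-4)·(-16) + (+1)·(-3)·(-12) + (-1)·(-3)·(4) = -16

|B| = -16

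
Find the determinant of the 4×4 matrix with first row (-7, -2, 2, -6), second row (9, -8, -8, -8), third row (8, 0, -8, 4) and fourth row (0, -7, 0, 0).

Expand along row 4 (it has 3 zeros):
  + (-7) · M_42   where M_42 = det([-7 2 -6; 9 -8 -8; 8 -8 4]) = 520
det = (+1)·(-7)·(520) = -3640

-3640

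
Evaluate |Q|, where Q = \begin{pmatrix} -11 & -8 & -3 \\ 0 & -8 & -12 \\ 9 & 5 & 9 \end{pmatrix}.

780

Expand along column 1:
  + (-11) · |-8 -12; 5 9| = (-11)·(-72 − (-60)) = 132
  + 9 · |-8 -3; -8 -12| = 9·(96 − 24) = 648
Sum: (132) + (648) = 780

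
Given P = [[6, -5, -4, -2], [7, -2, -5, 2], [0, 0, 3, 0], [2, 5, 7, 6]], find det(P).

The determinant is -60.

Expand along row 3 (it has 3 zeros):
  + (3) · M_33   where M_33 = det([6 -5 -2; 7 -2 2; 2 5 6]) = -20
det = (+1)·(3)·(-20) = -60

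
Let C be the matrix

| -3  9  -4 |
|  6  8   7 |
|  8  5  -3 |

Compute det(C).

The determinant is 979.

Expand along column 1:
  + (-3) · |8 7; 5 -3| = (-3)·(-24 − 35) = 177
  − 6 · |9 -4; 5 -3| = −6·(-27 − (-20)) = 42
  + 8 · |9 -4; 8 7| = 8·(63 − (-32)) = 760
Sum: (177) + (42) + (760) = 979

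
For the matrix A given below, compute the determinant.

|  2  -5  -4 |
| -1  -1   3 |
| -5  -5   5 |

Expand along row 1:
  + 2 · |-1 3; -5 5| = 2·(-5 − (-15)) = 20
  − (-5) · |-1 3; -5 5| = −(-5)·(-5 − (-15)) = 50
  + (-4) · |-1 -1; -5 -5| = (-4)·(5 − 5) = 0
Sum: (20) + (50) + (0) = 70

|A| = 70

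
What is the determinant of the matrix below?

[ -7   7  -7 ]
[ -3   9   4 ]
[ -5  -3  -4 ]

-434

Expand along row 1:
  + (-7) · |9 4; -3 -4| = (-7)·(-36 − (-12)) = 168
  − 7 · |-3 4; -5 -4| = −7·(12 − (-20)) = -224
  + (-7) · |-3 9; -5 -3| = (-7)·(9 − (-45)) = -378
Sum: (168) + (-224) + (-378) = -434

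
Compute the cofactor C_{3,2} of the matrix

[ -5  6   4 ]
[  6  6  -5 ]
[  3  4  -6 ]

Delete row 3 and column 2; the remaining 2×2 submatrix is [-5 4; 6 -5].
Its determinant is (-5)·(-5) − 4·6 = 1.
The cofactor carries sign (−1)^(3+2) = −1, so C_{3,2} = −(1) = -1.

-1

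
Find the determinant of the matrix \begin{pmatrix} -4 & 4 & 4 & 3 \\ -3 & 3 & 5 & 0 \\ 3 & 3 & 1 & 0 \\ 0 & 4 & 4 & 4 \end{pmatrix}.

192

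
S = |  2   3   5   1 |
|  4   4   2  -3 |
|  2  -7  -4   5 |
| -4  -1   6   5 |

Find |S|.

Expand along row 1:
  + (2) · M_11   where M_11 = det([4 2 -3; -7 -4 5; -1 6 5]) = -2
  − (3) · M_12   where M_12 = det([4 2 -3; 2 -4 5; -4 6 5]) = -248
  + (5) · M_13   where M_13 = det([4 4 -3; 2 -7 5; -4 -1 5]) = -150
  − (1) · M_14   where M_14 = det([4 4 2; 2 -7 -4; -4 -1 6]) = -228
det = (+1)·(2)·(-2) + (-1)·(3)·(-248) + (+1)·(5)·(-150) + (-1)·(1)·(-228) = 218

|S| = 218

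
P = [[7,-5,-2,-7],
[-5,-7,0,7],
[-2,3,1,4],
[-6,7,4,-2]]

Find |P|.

|P| = 446

Expand along row 2 (it has 1 zero):
  − (-5) · M_21   where M_21 = det([-5 -2 -7; 3 1 4; 7 4 -2]) = -13
  + (-7) · M_22   where M_22 = det([7 -2 -7; -2 1 4; -6 4 -2]) = -56
  + (7) · M_24   where M_24 = det([7 -5 -2; -2 3 1; -6 7 4]) = 17
det = (-1)·(-5)·(-13) + (+1)·(-7)·(-56) + (+1)·(7)·(17) = 446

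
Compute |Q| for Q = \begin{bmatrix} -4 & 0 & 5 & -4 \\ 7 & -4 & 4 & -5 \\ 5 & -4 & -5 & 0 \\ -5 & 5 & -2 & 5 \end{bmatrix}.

The determinant is 59.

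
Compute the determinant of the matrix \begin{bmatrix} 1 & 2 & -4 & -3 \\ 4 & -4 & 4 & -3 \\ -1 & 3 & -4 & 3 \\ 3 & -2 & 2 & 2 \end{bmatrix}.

Expand along row 1:
  + (1) · M_11   where M_11 = det([-4 4 -3; 3 -4 3; -2 2 2]) = 14
  − (2) · M_12   where M_12 = det([4 4 -3; -1 -4 3; 3 2 2]) = -42
  + (-4) · M_13   where M_13 = det([4 -4 -3; -1 3 3; 3 -2 2]) = 25
  − (-3) · M_14   where M_14 = det([4 -4 4; -1 3 -4; 3 -2 2]) = 4
det = (+1)·(1)·(14) + (-1)·(2)·(-42) + (+1)·(-4)·(25) + (-1)·(-3)·(4) = 10

10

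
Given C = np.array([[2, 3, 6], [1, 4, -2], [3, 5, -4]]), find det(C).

|C| = -60

Expand along column 1:
  + 2 · |4 -2; 5 -4| = 2·(-16 − (-10)) = -12
  − 1 · |3 6; 5 -4| = −1·(-12 − 30) = 42
  + 3 · |3 6; 4 -2| = 3·(-6 − 24) = -90
Sum: (-12) + (42) + (-90) = -60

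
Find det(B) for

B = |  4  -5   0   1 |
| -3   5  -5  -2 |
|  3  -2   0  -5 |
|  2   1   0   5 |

Expand along column 3 (it has 3 zeros):
  − (-5) · M_23   where M_23 = det([4 -5 1; 3 -2 -5; 2 1 5]) = 112
det = (-1)·(-5)·(112) = 560

560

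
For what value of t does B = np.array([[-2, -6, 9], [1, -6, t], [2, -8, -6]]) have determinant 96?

Expanding along the column containing t, det(B) is linear in t: det(B) = (-28)·t + (-72).
Set (-28)·t + (-72) = 96  ⇒  (-28)·t = 168  ⇒  t = -6.

t = -6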